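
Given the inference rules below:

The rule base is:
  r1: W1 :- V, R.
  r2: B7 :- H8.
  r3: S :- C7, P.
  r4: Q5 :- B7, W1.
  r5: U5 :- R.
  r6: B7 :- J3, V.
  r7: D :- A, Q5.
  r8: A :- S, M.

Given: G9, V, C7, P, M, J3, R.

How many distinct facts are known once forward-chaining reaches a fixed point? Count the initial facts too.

[1] r1 [W1 :- V, R.]; r3 [S :- C7, P.]; r5 [U5 :- R.]; r6 [B7 :- J3, V.]. ⇒ new: W1, S, U5, B7.
[2] r4 [Q5 :- B7, W1.]; r8 [A :- S, M.]. ⇒ new: Q5, A.
[3] r7 [D :- A, Q5.]. ⇒ new: D.
Closure: {A, B7, C7, D, G9, J3, M, P, Q5, R, S, U5, V, W1} — 14 facts.

14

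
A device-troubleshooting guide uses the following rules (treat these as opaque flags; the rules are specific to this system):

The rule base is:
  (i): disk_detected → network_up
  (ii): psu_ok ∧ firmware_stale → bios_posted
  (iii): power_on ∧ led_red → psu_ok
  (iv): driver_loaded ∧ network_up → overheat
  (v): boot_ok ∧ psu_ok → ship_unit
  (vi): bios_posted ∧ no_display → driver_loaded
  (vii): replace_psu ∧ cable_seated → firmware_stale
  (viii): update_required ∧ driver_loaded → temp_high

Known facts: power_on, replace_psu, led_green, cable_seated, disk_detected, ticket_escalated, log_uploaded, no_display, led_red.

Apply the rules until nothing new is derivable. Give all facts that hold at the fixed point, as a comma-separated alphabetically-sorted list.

bios_posted, cable_seated, disk_detected, driver_loaded, firmware_stale, led_green, led_red, log_uploaded, network_up, no_display, overheat, power_on, psu_ok, replace_psu, ticket_escalated

Round 1: (i) [disk_detected → network_up]; (iii) [power_on ∧ led_red → psu_ok]; (vii) [replace_psu ∧ cable_seated → firmware_stale]. New: network_up, psu_ok, firmware_stale.
Round 2: (ii) [psu_ok ∧ firmware_stale → bios_posted]. New: bios_posted.
Round 3: (vi) [bios_posted ∧ no_display → driver_loaded]. New: driver_loaded.
Round 4: (iv) [driver_loaded ∧ network_up → overheat]. New: overheat.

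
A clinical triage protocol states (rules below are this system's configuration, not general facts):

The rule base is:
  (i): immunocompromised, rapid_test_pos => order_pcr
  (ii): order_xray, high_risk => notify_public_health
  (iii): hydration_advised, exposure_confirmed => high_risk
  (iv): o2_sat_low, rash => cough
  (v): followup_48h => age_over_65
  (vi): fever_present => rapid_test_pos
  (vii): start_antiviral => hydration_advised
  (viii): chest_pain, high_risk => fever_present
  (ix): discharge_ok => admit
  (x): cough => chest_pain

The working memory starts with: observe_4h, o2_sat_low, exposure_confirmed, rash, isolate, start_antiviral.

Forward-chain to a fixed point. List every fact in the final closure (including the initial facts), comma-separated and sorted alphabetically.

chest_pain, cough, exposure_confirmed, fever_present, high_risk, hydration_advised, isolate, o2_sat_low, observe_4h, rapid_test_pos, rash, start_antiviral

Round 1: (iv) [o2_sat_low, rash => cough]; (vii) [start_antiviral => hydration_advised]. Adds cough, hydration_advised.
Round 2: (iii) [hydration_advised, exposure_confirmed => high_risk]; (x) [cough => chest_pain]. Adds high_risk, chest_pain.
Round 3: (viii) [chest_pain, high_risk => fever_present]. Adds fever_present.
Round 4: (vi) [fever_present => rapid_test_pos]. Adds rapid_test_pos.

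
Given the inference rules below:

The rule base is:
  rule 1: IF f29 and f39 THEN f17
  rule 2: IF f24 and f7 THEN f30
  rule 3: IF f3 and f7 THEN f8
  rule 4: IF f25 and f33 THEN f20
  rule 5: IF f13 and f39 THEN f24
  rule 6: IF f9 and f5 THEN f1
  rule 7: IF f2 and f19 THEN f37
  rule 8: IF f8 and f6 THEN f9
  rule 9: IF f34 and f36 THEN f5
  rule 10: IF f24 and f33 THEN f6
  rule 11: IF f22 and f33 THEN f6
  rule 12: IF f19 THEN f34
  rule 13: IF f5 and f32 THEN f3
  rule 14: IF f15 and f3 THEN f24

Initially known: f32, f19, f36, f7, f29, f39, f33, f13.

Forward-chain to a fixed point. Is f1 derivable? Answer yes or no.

Round 1 fires rule 1, rule 5, rule 12, giving f17, f24, f34.
Round 2 fires rule 2, rule 9, rule 10, giving f30, f5, f6.
Round 3 fires rule 13, giving f3.
Round 4 fires rule 3, giving f8.
Round 5 fires rule 8, giving f9.
Round 6 fires rule 6, giving f1.
f1 appears in round 6, so it is derivable.

yes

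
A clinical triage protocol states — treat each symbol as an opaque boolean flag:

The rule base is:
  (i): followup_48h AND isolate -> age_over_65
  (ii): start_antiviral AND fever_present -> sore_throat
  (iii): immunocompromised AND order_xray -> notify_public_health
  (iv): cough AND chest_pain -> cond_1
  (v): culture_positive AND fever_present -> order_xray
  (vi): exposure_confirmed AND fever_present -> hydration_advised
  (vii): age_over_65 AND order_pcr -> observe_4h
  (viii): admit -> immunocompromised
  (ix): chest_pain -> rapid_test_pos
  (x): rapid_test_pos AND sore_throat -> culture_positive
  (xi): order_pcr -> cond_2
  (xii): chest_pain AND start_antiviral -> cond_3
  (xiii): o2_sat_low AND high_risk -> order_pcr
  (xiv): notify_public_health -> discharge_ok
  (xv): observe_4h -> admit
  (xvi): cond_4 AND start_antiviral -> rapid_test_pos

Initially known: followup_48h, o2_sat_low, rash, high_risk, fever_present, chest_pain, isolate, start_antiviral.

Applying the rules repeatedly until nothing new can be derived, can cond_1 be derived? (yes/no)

Round 1: (i) [followup_48h AND isolate -> age_over_65]; (ii) [start_antiviral AND fever_present -> sore_throat]; (ix) [chest_pain -> rapid_test_pos]; (xii) [chest_pain AND start_antiviral -> cond_3]; (xiii) [o2_sat_low AND high_risk -> order_pcr]. Adds age_over_65, sore_throat, rapid_test_pos, cond_3, order_pcr.
Round 2: (vii) [age_over_65 AND order_pcr -> observe_4h]; (x) [rapid_test_pos AND sore_throat -> culture_positive]; (xi) [order_pcr -> cond_2]. Adds observe_4h, culture_positive, cond_2.
Round 3: (v) [culture_positive AND fever_present -> order_xray]; (xv) [observe_4h -> admit]. Adds order_xray, admit.
Round 4: (viii) [admit -> immunocompromised]. Adds immunocompromised.
Round 5: (iii) [immunocompromised AND order_xray -> notify_public_health]. Adds notify_public_health.
Round 6: (xiv) [notify_public_health -> discharge_ok]. Adds discharge_ok.
Fixed point reached. cond_1 is concluded only by (iv); (iv) needs cough (never derived).

no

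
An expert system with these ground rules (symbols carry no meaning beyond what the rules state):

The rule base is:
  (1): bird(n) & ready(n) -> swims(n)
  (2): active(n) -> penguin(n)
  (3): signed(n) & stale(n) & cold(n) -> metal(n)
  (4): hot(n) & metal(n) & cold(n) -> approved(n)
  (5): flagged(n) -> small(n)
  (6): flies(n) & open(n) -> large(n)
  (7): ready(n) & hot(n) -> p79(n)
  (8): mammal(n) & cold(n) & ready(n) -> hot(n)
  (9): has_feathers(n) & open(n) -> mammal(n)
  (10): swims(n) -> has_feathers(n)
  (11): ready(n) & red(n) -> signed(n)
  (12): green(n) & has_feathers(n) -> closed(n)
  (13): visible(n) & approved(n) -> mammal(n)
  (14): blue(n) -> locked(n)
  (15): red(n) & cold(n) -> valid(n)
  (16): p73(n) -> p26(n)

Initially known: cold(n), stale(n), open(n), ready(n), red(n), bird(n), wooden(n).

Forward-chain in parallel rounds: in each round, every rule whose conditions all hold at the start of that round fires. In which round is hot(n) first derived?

4

Round 1: (1) [bird(n) & ready(n) -> swims(n)]; (11) [ready(n) & red(n) -> signed(n)]; (15) [red(n) & cold(n) -> valid(n)]. Adds swims(n), signed(n), valid(n).
Round 2: (3) [signed(n) & stale(n) & cold(n) -> metal(n)]; (10) [swims(n) -> has_feathers(n)]. Adds metal(n), has_feathers(n).
Round 3: (9) [has_feathers(n) & open(n) -> mammal(n)]. Adds mammal(n).
Round 4: (8) [mammal(n) & cold(n) & ready(n) -> hot(n)]. Adds hot(n).
hot(n) first appears in round 4.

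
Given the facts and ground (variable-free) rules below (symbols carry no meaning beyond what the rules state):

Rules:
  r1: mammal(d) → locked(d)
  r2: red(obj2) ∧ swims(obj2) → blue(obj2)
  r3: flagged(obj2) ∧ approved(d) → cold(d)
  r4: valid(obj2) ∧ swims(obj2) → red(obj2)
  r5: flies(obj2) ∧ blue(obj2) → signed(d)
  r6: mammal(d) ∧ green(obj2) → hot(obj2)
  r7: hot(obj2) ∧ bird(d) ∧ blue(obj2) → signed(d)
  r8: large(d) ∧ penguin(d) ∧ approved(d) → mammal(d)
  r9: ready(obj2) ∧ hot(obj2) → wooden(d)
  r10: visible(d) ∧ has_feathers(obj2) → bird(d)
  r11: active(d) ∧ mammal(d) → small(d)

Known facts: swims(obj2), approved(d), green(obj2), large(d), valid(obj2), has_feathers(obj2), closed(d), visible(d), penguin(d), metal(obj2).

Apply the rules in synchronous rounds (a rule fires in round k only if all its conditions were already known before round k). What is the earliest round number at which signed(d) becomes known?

Round 1: r4 [valid(obj2) ∧ swims(obj2) → red(obj2)]; r8 [large(d) ∧ penguin(d) ∧ approved(d) → mammal(d)]; r10 [visible(d) ∧ has_feathers(obj2) → bird(d)]. New: red(obj2), mammal(d), bird(d).
Round 2: r1 [mammal(d) → locked(d)]; r2 [red(obj2) ∧ swims(obj2) → blue(obj2)]; r6 [mammal(d) ∧ green(obj2) → hot(obj2)]. New: locked(d), blue(obj2), hot(obj2).
Round 3: r7 [hot(obj2) ∧ bird(d) ∧ blue(obj2) → signed(d)]. New: signed(d).
signed(d) first appears in round 3.

3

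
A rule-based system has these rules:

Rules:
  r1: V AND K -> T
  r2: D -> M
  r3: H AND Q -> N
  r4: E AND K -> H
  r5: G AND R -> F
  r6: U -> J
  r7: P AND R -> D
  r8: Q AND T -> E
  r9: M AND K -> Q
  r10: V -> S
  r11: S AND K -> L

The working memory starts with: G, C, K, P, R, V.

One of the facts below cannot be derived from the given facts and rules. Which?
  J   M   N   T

Round 1 fires r1, r5, r7, r10, giving T, F, D, S.
Round 2 fires r2, r11, giving M, L.
Round 3 fires r9, giving Q.
Round 4 fires r8, giving E.
Round 5 fires r4, giving H.
Round 6 fires r3, giving N.
Derived: N (round 6), M (round 2), T (round 1). J never appears in any round.

J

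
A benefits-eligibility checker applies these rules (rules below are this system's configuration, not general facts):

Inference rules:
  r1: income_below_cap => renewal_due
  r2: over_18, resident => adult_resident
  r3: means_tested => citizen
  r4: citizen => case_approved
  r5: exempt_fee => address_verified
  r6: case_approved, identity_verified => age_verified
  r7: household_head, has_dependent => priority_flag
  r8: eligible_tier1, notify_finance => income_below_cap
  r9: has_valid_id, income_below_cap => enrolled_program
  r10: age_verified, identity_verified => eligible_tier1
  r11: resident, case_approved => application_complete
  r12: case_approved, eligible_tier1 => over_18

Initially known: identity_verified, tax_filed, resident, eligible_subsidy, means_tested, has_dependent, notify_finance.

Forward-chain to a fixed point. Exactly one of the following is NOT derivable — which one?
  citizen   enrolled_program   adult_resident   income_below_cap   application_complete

Round 1 fires r3, giving citizen.
Round 2 fires r4, giving case_approved.
Round 3 fires r6, r11, giving age_verified, application_complete.
Round 4 fires r10, giving eligible_tier1.
Round 5 fires r8, r12, giving income_below_cap, over_18.
Round 6 fires r1, r2, giving renewal_due, adult_resident.
Derived: adult_resident (round 6), application_complete (round 3), citizen (round 1), income_below_cap (round 5). enrolled_program never appears in any round.

enrolled_program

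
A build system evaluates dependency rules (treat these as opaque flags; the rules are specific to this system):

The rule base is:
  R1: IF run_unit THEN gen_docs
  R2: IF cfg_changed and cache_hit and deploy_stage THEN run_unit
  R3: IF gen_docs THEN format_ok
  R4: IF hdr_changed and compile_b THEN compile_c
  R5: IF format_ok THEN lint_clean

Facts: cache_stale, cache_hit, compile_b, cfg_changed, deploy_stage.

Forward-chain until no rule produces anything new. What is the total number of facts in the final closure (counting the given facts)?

9

Round 1: R2 [IF cfg_changed and cache_hit and deploy_stage THEN run_unit]. New: run_unit.
Round 2: R1 [IF run_unit THEN gen_docs]. New: gen_docs.
Round 3: R3 [IF gen_docs THEN format_ok]. New: format_ok.
Round 4: R5 [IF format_ok THEN lint_clean]. New: lint_clean.
Closure: {cache_hit, cache_stale, cfg_changed, compile_b, deploy_stage, format_ok, gen_docs, lint_clean, run_unit} — 9 facts.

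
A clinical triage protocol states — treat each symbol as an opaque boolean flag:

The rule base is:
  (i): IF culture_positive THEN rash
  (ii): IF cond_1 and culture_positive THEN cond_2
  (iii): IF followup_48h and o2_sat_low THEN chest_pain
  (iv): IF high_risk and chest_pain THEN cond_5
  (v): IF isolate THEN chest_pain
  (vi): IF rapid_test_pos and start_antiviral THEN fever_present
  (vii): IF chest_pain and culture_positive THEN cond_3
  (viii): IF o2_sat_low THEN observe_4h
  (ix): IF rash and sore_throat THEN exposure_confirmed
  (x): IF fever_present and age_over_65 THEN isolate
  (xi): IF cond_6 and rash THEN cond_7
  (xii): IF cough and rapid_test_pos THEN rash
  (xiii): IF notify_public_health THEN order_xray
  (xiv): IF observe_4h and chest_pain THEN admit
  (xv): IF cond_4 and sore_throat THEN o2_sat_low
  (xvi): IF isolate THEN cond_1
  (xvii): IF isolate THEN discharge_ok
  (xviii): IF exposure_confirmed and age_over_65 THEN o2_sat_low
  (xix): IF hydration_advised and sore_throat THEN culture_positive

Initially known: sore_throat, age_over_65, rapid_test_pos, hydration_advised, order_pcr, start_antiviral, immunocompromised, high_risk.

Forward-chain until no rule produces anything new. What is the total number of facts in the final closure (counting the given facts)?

22

Round 1 — (vi), (xix), derive fever_present, culture_positive.
Round 2 — (i), (x), derive rash, isolate.
Round 3 — (v), (ix), (xvi), (xvii), derive chest_pain, exposure_confirmed, cond_1, discharge_ok.
Round 4 — (ii), (iv), (vii), (xviii), derive cond_2, cond_5, cond_3, o2_sat_low.
Round 5 — (viii), derive observe_4h.
Round 6 — (xiv), derive admit.
Closure: {admit, age_over_65, chest_pain, cond_1, cond_2, cond_3, cond_5, culture_positive, discharge_ok, exposure_confirmed, fever_present, high_risk, hydration_advised, immunocompromised, isolate, o2_sat_low, observe_4h, order_pcr, rapid_test_pos, rash, sore_throat, start_antiviral} — 22 facts.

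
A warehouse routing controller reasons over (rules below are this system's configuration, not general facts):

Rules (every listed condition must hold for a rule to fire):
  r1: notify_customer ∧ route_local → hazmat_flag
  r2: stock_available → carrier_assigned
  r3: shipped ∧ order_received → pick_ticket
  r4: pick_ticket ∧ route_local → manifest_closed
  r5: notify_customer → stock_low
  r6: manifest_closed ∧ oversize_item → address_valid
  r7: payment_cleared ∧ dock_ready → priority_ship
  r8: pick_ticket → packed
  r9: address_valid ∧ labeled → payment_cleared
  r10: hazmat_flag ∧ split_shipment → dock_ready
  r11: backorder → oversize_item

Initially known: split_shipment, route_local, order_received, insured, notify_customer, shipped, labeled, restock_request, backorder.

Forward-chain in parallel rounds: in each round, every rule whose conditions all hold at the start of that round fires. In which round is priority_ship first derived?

[1] r1 [notify_customer ∧ route_local → hazmat_flag]; r3 [shipped ∧ order_received → pick_ticket]; r5 [notify_customer → stock_low]; r11 [backorder → oversize_item]. ⇒ new: hazmat_flag, pick_ticket, stock_low, oversize_item.
[2] r4 [pick_ticket ∧ route_local → manifest_closed]; r8 [pick_ticket → packed]; r10 [hazmat_flag ∧ split_shipment → dock_ready]. ⇒ new: manifest_closed, packed, dock_ready.
[3] r6 [manifest_closed ∧ oversize_item → address_valid]. ⇒ new: address_valid.
[4] r9 [address_valid ∧ labeled → payment_cleared]. ⇒ new: payment_cleared.
[5] r7 [payment_cleared ∧ dock_ready → priority_ship]. ⇒ new: priority_ship.
priority_ship first appears in round 5.

5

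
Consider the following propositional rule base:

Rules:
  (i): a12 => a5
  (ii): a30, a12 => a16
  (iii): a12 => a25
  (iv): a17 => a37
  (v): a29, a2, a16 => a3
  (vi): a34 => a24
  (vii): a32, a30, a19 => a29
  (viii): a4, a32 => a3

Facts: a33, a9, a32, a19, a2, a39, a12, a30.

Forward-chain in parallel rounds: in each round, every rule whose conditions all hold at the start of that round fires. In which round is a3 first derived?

2

[1] (i) [a12 => a5]; (ii) [a30, a12 => a16]; (iii) [a12 => a25]; (vii) [a32, a30, a19 => a29]. ⇒ new: a5, a16, a25, a29.
[2] (v) [a29, a2, a16 => a3]. ⇒ new: a3.
a3 first appears in round 2.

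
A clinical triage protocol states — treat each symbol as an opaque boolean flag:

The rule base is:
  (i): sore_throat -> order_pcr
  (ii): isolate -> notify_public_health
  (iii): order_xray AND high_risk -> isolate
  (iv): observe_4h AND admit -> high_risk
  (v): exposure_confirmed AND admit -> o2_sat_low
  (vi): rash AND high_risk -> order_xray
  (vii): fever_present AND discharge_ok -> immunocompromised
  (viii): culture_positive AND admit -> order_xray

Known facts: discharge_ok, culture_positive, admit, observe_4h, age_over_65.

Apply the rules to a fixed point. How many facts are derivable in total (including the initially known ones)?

Round 1 fires (iv), (viii), giving high_risk, order_xray.
Round 2 fires (iii), giving isolate.
Round 3 fires (ii), giving notify_public_health.
Closure: {admit, age_over_65, culture_positive, discharge_ok, high_risk, isolate, notify_public_health, observe_4h, order_xray} — 9 facts.

9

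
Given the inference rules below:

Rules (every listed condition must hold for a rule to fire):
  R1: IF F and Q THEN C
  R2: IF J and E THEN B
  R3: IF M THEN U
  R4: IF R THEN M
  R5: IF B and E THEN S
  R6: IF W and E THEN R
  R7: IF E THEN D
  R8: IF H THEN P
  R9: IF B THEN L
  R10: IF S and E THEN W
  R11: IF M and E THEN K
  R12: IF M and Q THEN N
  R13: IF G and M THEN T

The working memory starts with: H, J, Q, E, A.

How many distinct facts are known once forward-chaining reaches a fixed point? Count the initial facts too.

Round 1 fires R2, R7, R8, giving B, D, P.
Round 2 fires R5, R9, giving S, L.
Round 3 fires R10, giving W.
Round 4 fires R6, giving R.
Round 5 fires R4, giving M.
Round 6 fires R3, R11, R12, giving U, K, N.
Closure: {A, B, D, E, H, J, K, L, M, N, P, Q, R, S, U, W} — 16 facts.

16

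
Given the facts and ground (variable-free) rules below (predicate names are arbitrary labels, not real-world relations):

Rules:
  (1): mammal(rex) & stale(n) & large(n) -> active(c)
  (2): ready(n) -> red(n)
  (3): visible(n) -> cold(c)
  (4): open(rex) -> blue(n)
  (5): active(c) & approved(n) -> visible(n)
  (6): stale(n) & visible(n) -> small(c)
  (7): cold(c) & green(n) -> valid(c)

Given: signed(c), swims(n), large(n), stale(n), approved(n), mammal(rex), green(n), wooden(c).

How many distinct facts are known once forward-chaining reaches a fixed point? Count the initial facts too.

[1] (1) [mammal(rex) & stale(n) & large(n) -> active(c)]. ⇒ new: active(c).
[2] (5) [active(c) & approved(n) -> visible(n)]. ⇒ new: visible(n).
[3] (3) [visible(n) -> cold(c)]; (6) [stale(n) & visible(n) -> small(c)]. ⇒ new: cold(c), small(c).
[4] (7) [cold(c) & green(n) -> valid(c)]. ⇒ new: valid(c).
Closure: {active(c), approved(n), cold(c), green(n), large(n), mammal(rex), signed(c), small(c), stale(n), swims(n), valid(c), visible(n), wooden(c)} — 13 facts.

13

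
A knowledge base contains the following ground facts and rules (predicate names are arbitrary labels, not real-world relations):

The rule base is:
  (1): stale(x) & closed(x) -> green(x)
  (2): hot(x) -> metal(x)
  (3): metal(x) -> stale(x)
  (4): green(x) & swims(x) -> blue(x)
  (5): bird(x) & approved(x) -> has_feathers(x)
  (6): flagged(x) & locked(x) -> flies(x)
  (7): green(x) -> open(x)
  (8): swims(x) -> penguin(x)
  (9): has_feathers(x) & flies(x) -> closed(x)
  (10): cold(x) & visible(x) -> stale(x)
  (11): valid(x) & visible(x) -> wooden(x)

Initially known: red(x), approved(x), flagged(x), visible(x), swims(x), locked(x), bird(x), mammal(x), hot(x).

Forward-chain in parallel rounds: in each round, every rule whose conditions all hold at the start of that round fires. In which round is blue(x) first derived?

4

Round 1: (2) [hot(x) -> metal(x)]; (5) [bird(x) & approved(x) -> has_feathers(x)]; (6) [flagged(x) & locked(x) -> flies(x)]; (8) [swims(x) -> penguin(x)]. New: metal(x), has_feathers(x), flies(x), penguin(x).
Round 2: (3) [metal(x) -> stale(x)]; (9) [has_feathers(x) & flies(x) -> closed(x)]. New: stale(x), closed(x).
Round 3: (1) [stale(x) & closed(x) -> green(x)]. New: green(x).
Round 4: (4) [green(x) & swims(x) -> blue(x)]; (7) [green(x) -> open(x)]. New: blue(x), open(x).
blue(x) first appears in round 4.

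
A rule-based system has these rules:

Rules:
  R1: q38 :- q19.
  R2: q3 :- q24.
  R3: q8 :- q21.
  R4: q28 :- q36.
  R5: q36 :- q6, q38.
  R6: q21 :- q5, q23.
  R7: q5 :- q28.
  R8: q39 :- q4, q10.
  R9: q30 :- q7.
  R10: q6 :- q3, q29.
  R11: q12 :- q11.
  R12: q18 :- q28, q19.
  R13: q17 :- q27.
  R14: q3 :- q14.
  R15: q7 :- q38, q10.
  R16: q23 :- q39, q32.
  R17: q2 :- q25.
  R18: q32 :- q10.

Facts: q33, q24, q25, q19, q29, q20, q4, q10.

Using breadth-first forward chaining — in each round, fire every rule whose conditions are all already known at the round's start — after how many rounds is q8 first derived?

[1] R1 [q38 :- q19.]; R2 [q3 :- q24.]; R8 [q39 :- q4, q10.]; R17 [q2 :- q25.]; R18 [q32 :- q10.]. ⇒ new: q38, q3, q39, q2, q32.
[2] R10 [q6 :- q3, q29.]; R15 [q7 :- q38, q10.]; R16 [q23 :- q39, q32.]. ⇒ new: q6, q7, q23.
[3] R5 [q36 :- q6, q38.]; R9 [q30 :- q7.]. ⇒ new: q36, q30.
[4] R4 [q28 :- q36.]. ⇒ new: q28.
[5] R7 [q5 :- q28.]; R12 [q18 :- q28, q19.]. ⇒ new: q5, q18.
[6] R6 [q21 :- q5, q23.]. ⇒ new: q21.
[7] R3 [q8 :- q21.]. ⇒ new: q8.
q8 first appears in round 7.

7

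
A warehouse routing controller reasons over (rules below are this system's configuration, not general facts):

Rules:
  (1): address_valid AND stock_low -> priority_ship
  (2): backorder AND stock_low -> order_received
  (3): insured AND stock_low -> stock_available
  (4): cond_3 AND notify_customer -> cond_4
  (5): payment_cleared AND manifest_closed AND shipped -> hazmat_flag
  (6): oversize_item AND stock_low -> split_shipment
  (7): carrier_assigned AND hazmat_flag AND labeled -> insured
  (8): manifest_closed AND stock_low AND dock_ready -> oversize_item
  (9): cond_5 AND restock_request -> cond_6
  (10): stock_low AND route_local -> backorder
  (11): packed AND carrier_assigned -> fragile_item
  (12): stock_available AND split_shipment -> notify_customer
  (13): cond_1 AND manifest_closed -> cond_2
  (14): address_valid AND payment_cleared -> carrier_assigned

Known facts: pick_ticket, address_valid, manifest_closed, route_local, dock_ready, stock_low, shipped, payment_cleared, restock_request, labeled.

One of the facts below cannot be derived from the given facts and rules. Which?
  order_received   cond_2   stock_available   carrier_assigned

Round 1 fires (1), (5), (8), (10), (14), giving priority_ship, hazmat_flag, oversize_item, backorder, carrier_assigned.
Round 2 fires (2), (6), (7), giving order_received, split_shipment, insured.
Round 3 fires (3), giving stock_available.
Round 4 fires (12), giving notify_customer.
Derived: stock_available (round 3), carrier_assigned (round 1), order_received (round 2). cond_2 never appears in any round.

cond_2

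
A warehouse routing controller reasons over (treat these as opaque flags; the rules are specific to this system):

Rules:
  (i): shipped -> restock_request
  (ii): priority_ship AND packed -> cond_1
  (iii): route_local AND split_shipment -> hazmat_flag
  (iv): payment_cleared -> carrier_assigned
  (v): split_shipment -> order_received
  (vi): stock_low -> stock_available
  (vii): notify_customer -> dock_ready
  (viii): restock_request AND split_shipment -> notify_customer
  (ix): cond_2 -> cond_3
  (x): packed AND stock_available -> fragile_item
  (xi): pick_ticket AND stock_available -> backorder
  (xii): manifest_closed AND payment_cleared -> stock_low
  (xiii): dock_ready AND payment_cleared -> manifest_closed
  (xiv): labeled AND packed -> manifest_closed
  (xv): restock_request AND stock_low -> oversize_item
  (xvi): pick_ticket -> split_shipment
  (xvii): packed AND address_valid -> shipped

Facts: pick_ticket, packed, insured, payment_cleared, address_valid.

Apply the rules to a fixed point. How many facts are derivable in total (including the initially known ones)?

18

Round 1 fires (iv), (xvi), (xvii), giving carrier_assigned, split_shipment, shipped.
Round 2 fires (i), (v), giving restock_request, order_received.
Round 3 fires (viii), giving notify_customer.
Round 4 fires (vii), giving dock_ready.
Round 5 fires (xiii), giving manifest_closed.
Round 6 fires (xii), giving stock_low.
Round 7 fires (vi), (xv), giving stock_available, oversize_item.
Round 8 fires (x), (xi), giving fragile_item, backorder.
Closure: {address_valid, backorder, carrier_assigned, dock_ready, fragile_item, insured, manifest_closed, notify_customer, order_received, oversize_item, packed, payment_cleared, pick_ticket, restock_request, shipped, split_shipment, stock_available, stock_low} — 18 facts.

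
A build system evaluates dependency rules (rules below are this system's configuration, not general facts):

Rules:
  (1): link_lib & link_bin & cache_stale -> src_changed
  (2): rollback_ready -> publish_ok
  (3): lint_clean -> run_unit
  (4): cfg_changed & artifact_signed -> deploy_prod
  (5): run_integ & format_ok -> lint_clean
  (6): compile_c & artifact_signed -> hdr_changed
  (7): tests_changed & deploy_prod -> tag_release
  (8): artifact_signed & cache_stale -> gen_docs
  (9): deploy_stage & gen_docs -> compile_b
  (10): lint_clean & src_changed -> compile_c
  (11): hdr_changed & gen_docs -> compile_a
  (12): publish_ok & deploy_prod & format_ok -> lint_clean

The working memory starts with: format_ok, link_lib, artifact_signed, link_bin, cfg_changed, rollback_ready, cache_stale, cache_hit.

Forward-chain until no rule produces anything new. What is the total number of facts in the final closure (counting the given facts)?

17

Round 1 fires (1), (2), (4), (8), giving src_changed, publish_ok, deploy_prod, gen_docs.
Round 2 fires (12), giving lint_clean.
Round 3 fires (3), (10), giving run_unit, compile_c.
Round 4 fires (6), giving hdr_changed.
Round 5 fires (11), giving compile_a.
Closure: {artifact_signed, cache_hit, cache_stale, cfg_changed, compile_a, compile_c, deploy_prod, format_ok, gen_docs, hdr_changed, link_bin, link_lib, lint_clean, publish_ok, rollback_ready, run_unit, src_changed} — 17 facts.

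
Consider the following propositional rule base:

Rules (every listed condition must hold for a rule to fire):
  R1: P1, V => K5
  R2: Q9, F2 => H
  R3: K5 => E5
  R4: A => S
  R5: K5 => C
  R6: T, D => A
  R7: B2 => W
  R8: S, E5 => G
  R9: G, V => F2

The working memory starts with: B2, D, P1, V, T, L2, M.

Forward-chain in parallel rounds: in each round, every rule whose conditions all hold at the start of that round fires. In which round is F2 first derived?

Round 1: R1 [P1, V => K5]; R6 [T, D => A]; R7 [B2 => W]. Adds K5, A, W.
Round 2: R3 [K5 => E5]; R4 [A => S]; R5 [K5 => C]. Adds E5, S, C.
Round 3: R8 [S, E5 => G]. Adds G.
Round 4: R9 [G, V => F2]. Adds F2.
F2 first appears in round 4.

4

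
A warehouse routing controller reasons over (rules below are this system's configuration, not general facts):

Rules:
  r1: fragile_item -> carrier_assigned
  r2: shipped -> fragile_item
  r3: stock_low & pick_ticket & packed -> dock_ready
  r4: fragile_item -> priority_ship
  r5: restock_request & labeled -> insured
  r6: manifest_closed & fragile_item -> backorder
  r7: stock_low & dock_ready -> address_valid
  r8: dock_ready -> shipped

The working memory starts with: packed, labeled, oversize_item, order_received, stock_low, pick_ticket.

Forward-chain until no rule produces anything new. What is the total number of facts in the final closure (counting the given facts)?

[1] r3 [stock_low & pick_ticket & packed -> dock_ready]. ⇒ new: dock_ready.
[2] r7 [stock_low & dock_ready -> address_valid]; r8 [dock_ready -> shipped]. ⇒ new: address_valid, shipped.
[3] r2 [shipped -> fragile_item]. ⇒ new: fragile_item.
[4] r1 [fragile_item -> carrier_assigned]; r4 [fragile_item -> priority_ship]. ⇒ new: carrier_assigned, priority_ship.
Closure: {address_valid, carrier_assigned, dock_ready, fragile_item, labeled, order_received, oversize_item, packed, pick_ticket, priority_ship, shipped, stock_low} — 12 facts.

12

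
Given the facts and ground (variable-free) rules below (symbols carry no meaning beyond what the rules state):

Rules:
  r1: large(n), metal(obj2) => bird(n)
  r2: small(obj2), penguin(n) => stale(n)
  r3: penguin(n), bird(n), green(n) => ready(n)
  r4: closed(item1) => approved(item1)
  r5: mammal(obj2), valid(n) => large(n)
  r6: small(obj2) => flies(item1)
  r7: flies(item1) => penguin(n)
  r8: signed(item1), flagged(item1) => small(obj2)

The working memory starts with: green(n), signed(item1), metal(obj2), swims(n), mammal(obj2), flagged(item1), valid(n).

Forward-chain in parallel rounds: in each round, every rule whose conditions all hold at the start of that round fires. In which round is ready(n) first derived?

Round 1: r5 [mammal(obj2), valid(n) => large(n)]; r8 [signed(item1), flagged(item1) => small(obj2)]. Adds large(n), small(obj2).
Round 2: r1 [large(n), metal(obj2) => bird(n)]; r6 [small(obj2) => flies(item1)]. Adds bird(n), flies(item1).
Round 3: r7 [flies(item1) => penguin(n)]. Adds penguin(n).
Round 4: r2 [small(obj2), penguin(n) => stale(n)]; r3 [penguin(n), bird(n), green(n) => ready(n)]. Adds stale(n), ready(n).
ready(n) first appears in round 4.

4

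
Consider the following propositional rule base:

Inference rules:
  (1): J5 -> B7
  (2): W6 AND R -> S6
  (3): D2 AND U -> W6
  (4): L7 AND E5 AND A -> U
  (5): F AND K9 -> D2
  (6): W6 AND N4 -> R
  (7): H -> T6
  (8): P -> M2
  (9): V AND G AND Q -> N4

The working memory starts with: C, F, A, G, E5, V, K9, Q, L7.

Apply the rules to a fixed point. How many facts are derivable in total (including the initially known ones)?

15

Round 1 — (4), (5), (9), derive U, D2, N4.
Round 2 — (3), derive W6.
Round 3 — (6), derive R.
Round 4 — (2), derive S6.
Closure: {A, C, D2, E5, F, G, K9, L7, N4, Q, R, S6, U, V, W6} — 15 facts.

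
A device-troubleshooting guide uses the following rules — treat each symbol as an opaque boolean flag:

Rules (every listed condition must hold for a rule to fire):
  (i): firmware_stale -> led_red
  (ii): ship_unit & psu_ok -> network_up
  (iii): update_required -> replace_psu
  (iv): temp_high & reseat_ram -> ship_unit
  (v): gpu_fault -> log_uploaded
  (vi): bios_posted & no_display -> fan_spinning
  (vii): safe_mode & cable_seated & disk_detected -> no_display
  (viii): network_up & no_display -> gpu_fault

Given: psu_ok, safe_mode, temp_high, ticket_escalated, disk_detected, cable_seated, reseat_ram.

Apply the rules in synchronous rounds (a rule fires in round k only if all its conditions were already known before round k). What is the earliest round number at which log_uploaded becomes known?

[1] (iv) [temp_high & reseat_ram -> ship_unit]; (vii) [safe_mode & cable_seated & disk_detected -> no_display]. ⇒ new: ship_unit, no_display.
[2] (ii) [ship_unit & psu_ok -> network_up]. ⇒ new: network_up.
[3] (viii) [network_up & no_display -> gpu_fault]. ⇒ new: gpu_fault.
[4] (v) [gpu_fault -> log_uploaded]. ⇒ new: log_uploaded.
log_uploaded first appears in round 4.

4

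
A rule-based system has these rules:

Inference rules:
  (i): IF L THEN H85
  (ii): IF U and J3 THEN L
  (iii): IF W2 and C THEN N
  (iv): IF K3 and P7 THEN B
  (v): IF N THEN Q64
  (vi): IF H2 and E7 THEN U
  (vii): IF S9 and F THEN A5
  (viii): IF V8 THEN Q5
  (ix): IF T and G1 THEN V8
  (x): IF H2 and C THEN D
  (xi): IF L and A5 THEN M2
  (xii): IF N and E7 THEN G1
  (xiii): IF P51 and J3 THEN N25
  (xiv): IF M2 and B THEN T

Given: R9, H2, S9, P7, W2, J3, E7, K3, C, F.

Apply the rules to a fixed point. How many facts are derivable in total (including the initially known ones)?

23

Round 1 — (iii), (iv), (vi), (vii), (x), derive N, B, U, A5, D.
Round 2 — (ii), (v), (xii), derive L, Q64, G1.
Round 3 — (i), (xi), derive H85, M2.
Round 4 — (xiv), derive T.
Round 5 — (ix), derive V8.
Round 6 — (viii), derive Q5.
Closure: {A5, B, C, D, E7, F, G1, H2, H85, J3, K3, L, M2, N, P7, Q5, Q64, R9, S9, T, U, V8, W2} — 23 facts.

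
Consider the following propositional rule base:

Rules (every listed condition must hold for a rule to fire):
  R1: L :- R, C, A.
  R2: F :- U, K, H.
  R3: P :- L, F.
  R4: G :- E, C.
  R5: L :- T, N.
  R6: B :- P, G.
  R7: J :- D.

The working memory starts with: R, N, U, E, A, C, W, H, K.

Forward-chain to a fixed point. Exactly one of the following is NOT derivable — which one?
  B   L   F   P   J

J

Round 1: R1 [L :- R, C, A.]; R2 [F :- U, K, H.]; R4 [G :- E, C.]. Adds L, F, G.
Round 2: R3 [P :- L, F.]. Adds P.
Round 3: R6 [B :- P, G.]. Adds B.
Derived: B (round 3), L (round 1), F (round 1), P (round 2). J never appears in any round.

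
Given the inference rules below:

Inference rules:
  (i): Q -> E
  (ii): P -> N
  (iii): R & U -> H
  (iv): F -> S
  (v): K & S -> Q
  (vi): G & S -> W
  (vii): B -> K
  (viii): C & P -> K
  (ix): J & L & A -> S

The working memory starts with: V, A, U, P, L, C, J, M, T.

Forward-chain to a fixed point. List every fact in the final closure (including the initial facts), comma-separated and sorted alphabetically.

A, C, E, J, K, L, M, N, P, Q, S, T, U, V

Round 1: (ii) [P -> N]; (viii) [C & P -> K]; (ix) [J & L & A -> S]. Adds N, K, S.
Round 2: (v) [K & S -> Q]. Adds Q.
Round 3: (i) [Q -> E]. Adds E.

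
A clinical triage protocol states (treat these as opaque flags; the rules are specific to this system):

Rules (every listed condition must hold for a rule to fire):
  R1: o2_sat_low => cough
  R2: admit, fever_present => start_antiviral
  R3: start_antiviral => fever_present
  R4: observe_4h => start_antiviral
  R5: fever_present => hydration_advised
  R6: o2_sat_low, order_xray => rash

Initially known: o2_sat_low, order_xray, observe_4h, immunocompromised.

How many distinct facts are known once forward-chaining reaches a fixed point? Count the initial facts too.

9

[1] R1 [o2_sat_low => cough]; R4 [observe_4h => start_antiviral]; R6 [o2_sat_low, order_xray => rash]. ⇒ new: cough, start_antiviral, rash.
[2] R3 [start_antiviral => fever_present]. ⇒ new: fever_present.
[3] R5 [fever_present => hydration_advised]. ⇒ new: hydration_advised.
Closure: {cough, fever_present, hydration_advised, immunocompromised, o2_sat_low, observe_4h, order_xray, rash, start_antiviral} — 9 facts.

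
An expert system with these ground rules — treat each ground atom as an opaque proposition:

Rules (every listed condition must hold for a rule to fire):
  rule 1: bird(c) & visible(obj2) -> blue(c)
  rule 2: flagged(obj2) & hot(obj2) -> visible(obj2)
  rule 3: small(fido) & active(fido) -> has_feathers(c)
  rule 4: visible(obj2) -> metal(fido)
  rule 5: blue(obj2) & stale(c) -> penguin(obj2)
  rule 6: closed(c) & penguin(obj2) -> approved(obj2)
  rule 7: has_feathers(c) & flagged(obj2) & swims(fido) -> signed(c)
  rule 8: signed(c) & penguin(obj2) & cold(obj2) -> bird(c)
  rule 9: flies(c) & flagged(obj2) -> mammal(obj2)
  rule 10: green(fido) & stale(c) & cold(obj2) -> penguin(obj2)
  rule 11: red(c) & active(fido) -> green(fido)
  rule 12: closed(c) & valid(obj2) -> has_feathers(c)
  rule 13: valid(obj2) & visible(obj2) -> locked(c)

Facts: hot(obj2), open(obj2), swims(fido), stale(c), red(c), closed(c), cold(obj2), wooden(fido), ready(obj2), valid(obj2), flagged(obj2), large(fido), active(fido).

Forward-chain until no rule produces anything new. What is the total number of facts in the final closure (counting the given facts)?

Round 1 — rule 2, rule 11, rule 12, derive visible(obj2), green(fido), has_feathers(c).
Round 2 — rule 4, rule 7, rule 10, rule 13, derive metal(fido), signed(c), penguin(obj2), locked(c).
Round 3 — rule 6, rule 8, derive approved(obj2), bird(c).
Round 4 — rule 1, derive blue(c).
Closure: {active(fido), approved(obj2), bird(c), blue(c), closed(c), cold(obj2), flagged(obj2), green(fido), has_feathers(c), hot(obj2), large(fido), locked(c), metal(fido), open(obj2), penguin(obj2), ready(obj2), red(c), signed(c), stale(c), swims(fido), valid(obj2), visible(obj2), wooden(fido)} — 23 facts.

23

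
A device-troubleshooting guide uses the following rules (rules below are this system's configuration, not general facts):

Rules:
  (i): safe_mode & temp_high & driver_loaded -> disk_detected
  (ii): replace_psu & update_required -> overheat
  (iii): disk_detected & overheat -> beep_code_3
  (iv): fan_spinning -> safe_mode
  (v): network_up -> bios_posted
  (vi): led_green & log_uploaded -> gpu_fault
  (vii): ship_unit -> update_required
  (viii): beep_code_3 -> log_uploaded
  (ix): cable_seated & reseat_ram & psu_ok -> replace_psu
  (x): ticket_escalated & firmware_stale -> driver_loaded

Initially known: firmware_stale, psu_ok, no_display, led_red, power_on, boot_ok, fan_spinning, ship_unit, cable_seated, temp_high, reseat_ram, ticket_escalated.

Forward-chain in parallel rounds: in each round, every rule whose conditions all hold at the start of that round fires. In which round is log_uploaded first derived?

Round 1 fires (iv), (vii), (ix), (x), giving safe_mode, update_required, replace_psu, driver_loaded.
Round 2 fires (i), (ii), giving disk_detected, overheat.
Round 3 fires (iii), giving beep_code_3.
Round 4 fires (viii), giving log_uploaded.
log_uploaded first appears in round 4.

4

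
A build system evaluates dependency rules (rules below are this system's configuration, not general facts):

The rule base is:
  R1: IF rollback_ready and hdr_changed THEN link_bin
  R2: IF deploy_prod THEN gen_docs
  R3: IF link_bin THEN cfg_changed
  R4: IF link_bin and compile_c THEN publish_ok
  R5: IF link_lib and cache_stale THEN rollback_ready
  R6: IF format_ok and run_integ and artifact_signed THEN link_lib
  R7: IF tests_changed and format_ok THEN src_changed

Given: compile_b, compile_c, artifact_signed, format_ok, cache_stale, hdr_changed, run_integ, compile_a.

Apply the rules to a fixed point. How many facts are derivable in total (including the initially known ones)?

13

[1] R6 [IF format_ok and run_integ and artifact_signed THEN link_lib]. ⇒ new: link_lib.
[2] R5 [IF link_lib and cache_stale THEN rollback_ready]. ⇒ new: rollback_ready.
[3] R1 [IF rollback_ready and hdr_changed THEN link_bin]. ⇒ new: link_bin.
[4] R3 [IF link_bin THEN cfg_changed]; R4 [IF link_bin and compile_c THEN publish_ok]. ⇒ new: cfg_changed, publish_ok.
Closure: {artifact_signed, cache_stale, cfg_changed, compile_a, compile_b, compile_c, format_ok, hdr_changed, link_bin, link_lib, publish_ok, rollback_ready, run_integ} — 13 facts.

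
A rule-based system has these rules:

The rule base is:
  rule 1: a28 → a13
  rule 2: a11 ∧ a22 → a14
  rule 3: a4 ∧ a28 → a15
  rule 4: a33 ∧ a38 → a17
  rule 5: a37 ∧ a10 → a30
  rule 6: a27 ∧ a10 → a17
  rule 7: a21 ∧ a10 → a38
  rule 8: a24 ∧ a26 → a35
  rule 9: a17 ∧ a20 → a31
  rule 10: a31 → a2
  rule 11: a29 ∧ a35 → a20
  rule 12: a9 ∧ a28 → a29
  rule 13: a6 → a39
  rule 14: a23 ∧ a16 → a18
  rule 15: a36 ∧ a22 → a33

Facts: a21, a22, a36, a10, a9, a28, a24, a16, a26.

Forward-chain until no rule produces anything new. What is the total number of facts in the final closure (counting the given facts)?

Round 1: rule 1 [a28 → a13]; rule 7 [a21 ∧ a10 → a38]; rule 8 [a24 ∧ a26 → a35]; rule 12 [a9 ∧ a28 → a29]; rule 15 [a36 ∧ a22 → a33]. New: a13, a38, a35, a29, a33.
Round 2: rule 4 [a33 ∧ a38 → a17]; rule 11 [a29 ∧ a35 → a20]. New: a17, a20.
Round 3: rule 9 [a17 ∧ a20 → a31]. New: a31.
Round 4: rule 10 [a31 → a2]. New: a2.
Closure: {a10, a13, a16, a17, a2, a20, a21, a22, a24, a26, a28, a29, a31, a33, a35, a36, a38, a9} — 18 facts.

18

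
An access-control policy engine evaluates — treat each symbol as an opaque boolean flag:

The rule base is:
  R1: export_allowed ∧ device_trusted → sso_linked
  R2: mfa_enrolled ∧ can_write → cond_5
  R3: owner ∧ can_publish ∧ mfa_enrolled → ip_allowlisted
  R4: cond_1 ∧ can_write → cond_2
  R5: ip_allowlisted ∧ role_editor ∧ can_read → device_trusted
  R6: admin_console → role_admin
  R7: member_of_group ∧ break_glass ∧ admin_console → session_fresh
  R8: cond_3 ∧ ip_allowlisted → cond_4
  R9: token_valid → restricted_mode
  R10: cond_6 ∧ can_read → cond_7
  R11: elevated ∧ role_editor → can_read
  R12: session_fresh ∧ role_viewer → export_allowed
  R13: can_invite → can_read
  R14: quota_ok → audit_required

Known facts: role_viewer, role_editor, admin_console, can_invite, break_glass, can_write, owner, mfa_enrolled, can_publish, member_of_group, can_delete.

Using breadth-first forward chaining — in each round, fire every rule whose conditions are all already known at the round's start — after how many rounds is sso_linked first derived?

3

Round 1 — R2, R3, R6, R7, R13, derive cond_5, ip_allowlisted, role_admin, session_fresh, can_read.
Round 2 — R5, R12, derive device_trusted, export_allowed.
Round 3 — R1, derive sso_linked.
sso_linked first appears in round 3.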